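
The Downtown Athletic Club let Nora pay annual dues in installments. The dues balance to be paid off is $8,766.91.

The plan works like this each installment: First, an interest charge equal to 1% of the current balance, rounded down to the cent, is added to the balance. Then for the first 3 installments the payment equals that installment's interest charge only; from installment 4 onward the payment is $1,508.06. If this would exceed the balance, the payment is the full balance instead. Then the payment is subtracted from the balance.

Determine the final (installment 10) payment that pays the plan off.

$28.88

# | Opening | Interest | Payment | End bal
1 | $8,766.91 | $87.66 | $87.66 | $8,766.91
2 | $8,766.91 | $87.66 | $87.66 | $8,766.91
3 | $8,766.91 | $87.66 | $87.66 | $8,766.91
4 | $8,766.91 | $87.66 | $1,508.06 | $7,346.51
5 | $7,346.51 | $73.46 | $1,508.06 | $5,911.91
6 | $5,911.91 | $59.11 | $1,508.06 | $4,462.96
7 | $4,462.96 | $44.62 | $1,508.06 | $2,999.52
8 | $2,999.52 | $29.99 | $1,508.06 | $1,521.45
9 | $1,521.45 | $15.21 | $1,508.06 | $28.60
10 | $28.60 | $0.28 | $28.88 | $0.00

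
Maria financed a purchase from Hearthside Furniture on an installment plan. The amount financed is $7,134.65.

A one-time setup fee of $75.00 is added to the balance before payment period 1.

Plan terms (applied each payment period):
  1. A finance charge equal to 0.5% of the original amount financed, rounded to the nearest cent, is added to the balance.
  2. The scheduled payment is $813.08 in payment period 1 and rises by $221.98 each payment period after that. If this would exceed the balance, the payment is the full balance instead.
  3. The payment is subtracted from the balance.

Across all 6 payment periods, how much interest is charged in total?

$214.02

# | Opening | Interest | Payment | End bal
1 | $7,209.65 | $35.67 | $813.08 | $6,432.24
2 | $6,432.24 | $35.67 | $1,035.06 | $5,432.85
3 | $5,432.85 | $35.67 | $1,257.04 | $4,211.48
4 | $4,211.48 | $35.67 | $1,479.02 | $2,768.13
5 | $2,768.13 | $35.67 | $1,701.00 | $1,102.80
6 | $1,102.80 | $35.67 | $1,138.47 | $0.00
Total interest: $35.67 + $35.67 + $35.67 + $35.67 + $35.67 + $35.67 = $214.02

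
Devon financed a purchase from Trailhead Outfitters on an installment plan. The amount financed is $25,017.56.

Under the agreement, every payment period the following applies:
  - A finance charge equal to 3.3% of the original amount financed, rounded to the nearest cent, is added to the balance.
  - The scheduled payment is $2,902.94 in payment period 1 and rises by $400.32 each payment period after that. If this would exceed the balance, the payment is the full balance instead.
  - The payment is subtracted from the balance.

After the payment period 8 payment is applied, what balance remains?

Payment period 1: $25,017.56 +$825.58 interest = $25,843.14; pay $2,902.94 → $22,940.20
Payment period 2: $22,940.20 +$825.58 interest = $23,765.78; pay $3,303.26 → $20,462.52
Payment period 3: $20,462.52 +$825.58 interest = $21,288.10; pay $3,703.58 → $17,584.52
Payment period 4: $17,584.52 +$825.58 interest = $18,410.10; pay $4,103.90 → $14,306.20
Payment period 5: $14,306.20 +$825.58 interest = $15,131.78; pay $4,504.22 → $10,627.56
Payment period 6: $10,627.56 +$825.58 interest = $11,453.14; pay $4,904.54 → $6,548.60
Payment period 7: $6,548.60 +$825.58 interest = $7,374.18; pay $5,304.86 → $2,069.32
Payment period 8: $2,069.32 +$825.58 interest = $2,894.90; pay $2,894.90 → $0.00

$0.00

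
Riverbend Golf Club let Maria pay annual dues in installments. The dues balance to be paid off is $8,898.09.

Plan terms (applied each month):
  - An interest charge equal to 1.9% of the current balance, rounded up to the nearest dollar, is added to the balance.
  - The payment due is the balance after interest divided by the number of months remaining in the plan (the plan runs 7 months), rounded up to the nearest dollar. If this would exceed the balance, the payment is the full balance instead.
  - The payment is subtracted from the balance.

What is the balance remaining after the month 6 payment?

Month 1: opening $8,898.09; interest $170.00 → $9,068.09; payment $1,296.00; balance $7,772.09
Month 2: opening $7,772.09; interest $148.00 → $7,920.09; payment $1,321.00; balance $6,599.09
Month 3: opening $6,599.09; interest $126.00 → $6,725.09; payment $1,346.00; balance $5,379.09
Month 4: opening $5,379.09; interest $103.00 → $5,482.09; payment $1,371.00; balance $4,111.09
Month 5: opening $4,111.09; interest $79.00 → $4,190.09; payment $1,397.00; balance $2,793.09
Month 6: opening $2,793.09; interest $54.00 → $2,847.09; payment $1,424.00; balance $1,423.09

$1,423.09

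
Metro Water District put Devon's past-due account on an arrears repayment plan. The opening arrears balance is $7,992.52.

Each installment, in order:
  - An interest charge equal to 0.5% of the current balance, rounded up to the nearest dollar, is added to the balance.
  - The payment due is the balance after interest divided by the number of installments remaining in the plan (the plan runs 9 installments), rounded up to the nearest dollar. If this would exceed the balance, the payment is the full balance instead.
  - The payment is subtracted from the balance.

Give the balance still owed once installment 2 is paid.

# | Opening | Interest | Payment | End bal
1 | $7,992.52 | $40.00 | $893.00 | $7,139.52
2 | $7,139.52 | $36.00 | $897.00 | $6,278.52

$6,278.52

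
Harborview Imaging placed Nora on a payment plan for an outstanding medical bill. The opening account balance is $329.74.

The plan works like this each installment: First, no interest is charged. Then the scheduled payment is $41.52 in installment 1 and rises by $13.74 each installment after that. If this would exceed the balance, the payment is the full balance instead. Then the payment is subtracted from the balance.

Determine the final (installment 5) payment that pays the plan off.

$81.22

Installment 1: opening $329.74; payment $41.52; balance $288.22
Installment 2: opening $288.22; payment $55.26; balance $232.96
Installment 3: opening $232.96; payment $69.00; balance $163.96
Installment 4: opening $163.96; payment $82.74; balance $81.22
Installment 5: opening $81.22; payment $81.22; balance $0.00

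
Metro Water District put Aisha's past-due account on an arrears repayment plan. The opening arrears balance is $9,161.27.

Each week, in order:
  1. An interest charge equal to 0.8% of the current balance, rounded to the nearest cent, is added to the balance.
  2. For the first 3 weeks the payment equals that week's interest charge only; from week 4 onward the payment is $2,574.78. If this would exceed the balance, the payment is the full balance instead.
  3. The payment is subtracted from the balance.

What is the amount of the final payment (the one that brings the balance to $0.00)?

Week 1: opening $9,161.27; interest $73.29 → $9,234.56; payment $73.29; balance $9,161.27
Week 2: opening $9,161.27; interest $73.29 → $9,234.56; payment $73.29; balance $9,161.27
Week 3: opening $9,161.27; interest $73.29 → $9,234.56; payment $73.29; balance $9,161.27
Week 4: opening $9,161.27; interest $73.29 → $9,234.56; payment $2,574.78; balance $6,659.78
Week 5: opening $6,659.78; interest $53.28 → $6,713.06; payment $2,574.78; balance $4,138.28
Week 6: opening $4,138.28; interest $33.11 → $4,171.39; payment $2,574.78; balance $1,596.61
Week 7: opening $1,596.61; interest $12.77 → $1,609.38; payment $1,609.38; balance $0.00

$1,609.38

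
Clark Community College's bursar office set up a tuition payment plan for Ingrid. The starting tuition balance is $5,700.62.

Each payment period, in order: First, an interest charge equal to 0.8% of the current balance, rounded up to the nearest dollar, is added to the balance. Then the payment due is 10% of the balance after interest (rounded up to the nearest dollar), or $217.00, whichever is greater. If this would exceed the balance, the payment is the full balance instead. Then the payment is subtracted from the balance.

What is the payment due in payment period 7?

$321.00

Payment period 1: opening $5,700.62; interest $46.00 → $5,746.62; payment $575.00; balance $5,171.62
Payment period 2: opening $5,171.62; interest $42.00 → $5,213.62; payment $522.00; balance $4,691.62
Payment period 3: opening $4,691.62; interest $38.00 → $4,729.62; payment $473.00; balance $4,256.62
Payment period 4: opening $4,256.62; interest $35.00 → $4,291.62; payment $430.00; balance $3,861.62
Payment period 5: opening $3,861.62; interest $31.00 → $3,892.62; payment $390.00; balance $3,502.62
Payment period 6: opening $3,502.62; interest $29.00 → $3,531.62; payment $354.00; balance $3,177.62
Payment period 7: opening $3,177.62; interest $26.00 → $3,203.62; payment $321.00; balance $2,882.62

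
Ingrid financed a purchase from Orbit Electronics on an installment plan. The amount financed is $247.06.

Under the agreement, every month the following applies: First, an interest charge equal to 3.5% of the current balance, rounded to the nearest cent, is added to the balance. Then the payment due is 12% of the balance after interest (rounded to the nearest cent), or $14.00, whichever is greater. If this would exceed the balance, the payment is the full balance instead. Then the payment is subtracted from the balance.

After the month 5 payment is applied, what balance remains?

Month 1: opening $247.06; interest $8.65 → $255.71; payment $30.69; balance $225.02
Month 2: opening $225.02; interest $7.88 → $232.90; payment $27.95; balance $204.95
Month 3: opening $204.95; interest $7.17 → $212.12; payment $25.45; balance $186.67
Month 4: opening $186.67; interest $6.53 → $193.20; payment $23.18; balance $170.02
Month 5: opening $170.02; interest $5.95 → $175.97; payment $21.12; balance $154.85

$154.85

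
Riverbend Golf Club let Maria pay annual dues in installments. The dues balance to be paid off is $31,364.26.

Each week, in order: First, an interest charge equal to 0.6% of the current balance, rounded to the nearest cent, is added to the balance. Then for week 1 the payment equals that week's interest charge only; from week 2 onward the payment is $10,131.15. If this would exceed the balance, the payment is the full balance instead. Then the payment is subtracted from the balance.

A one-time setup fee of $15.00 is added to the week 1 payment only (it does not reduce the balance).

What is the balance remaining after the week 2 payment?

Week 1: opening $31,364.26; interest $188.19 → $31,552.45; payment $188.19 (+ $15.00 fee); balance $31,364.26
Week 2: opening $31,364.26; interest $188.19 → $31,552.45; payment $10,131.15; balance $21,421.30

$21,421.30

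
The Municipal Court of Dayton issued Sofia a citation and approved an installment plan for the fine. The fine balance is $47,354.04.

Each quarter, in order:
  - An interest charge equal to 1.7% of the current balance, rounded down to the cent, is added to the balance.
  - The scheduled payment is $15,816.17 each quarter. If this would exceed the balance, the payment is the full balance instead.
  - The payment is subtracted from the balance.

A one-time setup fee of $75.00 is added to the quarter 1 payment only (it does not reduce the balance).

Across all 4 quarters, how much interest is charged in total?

$1,671.49

Quarter 1: opening $47,354.04; interest $805.01 → $48,159.05; payment $15,816.17 (+ $75.00 fee); balance $32,342.88
Quarter 2: opening $32,342.88; interest $549.82 → $32,892.70; payment $15,816.17; balance $17,076.53
Quarter 3: opening $17,076.53; interest $290.30 → $17,366.83; payment $15,816.17; balance $1,550.66
Quarter 4: opening $1,550.66; interest $26.36 → $1,577.02; payment $1,577.02; balance $0.00
Total interest: $805.01 + $549.82 + $290.30 + $26.36 = $1,671.49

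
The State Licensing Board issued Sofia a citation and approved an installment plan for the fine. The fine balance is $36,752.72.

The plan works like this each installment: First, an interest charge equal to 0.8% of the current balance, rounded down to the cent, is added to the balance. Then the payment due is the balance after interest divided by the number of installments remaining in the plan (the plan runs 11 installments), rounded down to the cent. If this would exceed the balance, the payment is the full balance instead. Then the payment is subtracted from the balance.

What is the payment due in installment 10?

$3,618.28

Installment 1: opening $36,752.72; interest $294.02 → $37,046.74; payment $3,367.88; balance $33,678.86
Installment 2: opening $33,678.86; interest $269.43 → $33,948.29; payment $3,394.82; balance $30,553.47
Installment 3: opening $30,553.47; interest $244.42 → $30,797.89; payment $3,421.98; balance $27,375.91
Installment 4: opening $27,375.91; interest $219.00 → $27,594.91; payment $3,449.36; balance $24,145.55
Installment 5: opening $24,145.55; interest $193.16 → $24,338.71; payment $3,476.95; balance $20,861.76
Installment 6: opening $20,861.76; interest $166.89 → $21,028.65; payment $3,504.77; balance $17,523.88
Installment 7: opening $17,523.88; interest $140.19 → $17,664.07; payment $3,532.81; balance $14,131.26
Installment 8: opening $14,131.26; interest $113.05 → $14,244.31; payment $3,561.07; balance $10,683.24
Installment 9: opening $10,683.24; interest $85.46 → $10,768.70; payment $3,589.56; balance $7,179.14
Installment 10: opening $7,179.14; interest $57.43 → $7,236.57; payment $3,618.28; balance $3,618.29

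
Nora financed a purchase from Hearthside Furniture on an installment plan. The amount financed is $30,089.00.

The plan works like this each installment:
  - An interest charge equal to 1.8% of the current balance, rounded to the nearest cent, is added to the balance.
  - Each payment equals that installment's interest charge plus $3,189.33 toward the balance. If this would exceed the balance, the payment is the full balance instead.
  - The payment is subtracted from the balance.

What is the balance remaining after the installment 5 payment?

$14,142.35

# | Opening | Interest | Payment | End bal
1 | $30,089.00 | $541.60 | $3,730.93 | $26,899.67
2 | $26,899.67 | $484.19 | $3,673.52 | $23,710.34
3 | $23,710.34 | $426.79 | $3,616.12 | $20,521.01
4 | $20,521.01 | $369.38 | $3,558.71 | $17,331.68
5 | $17,331.68 | $311.97 | $3,501.30 | $14,142.35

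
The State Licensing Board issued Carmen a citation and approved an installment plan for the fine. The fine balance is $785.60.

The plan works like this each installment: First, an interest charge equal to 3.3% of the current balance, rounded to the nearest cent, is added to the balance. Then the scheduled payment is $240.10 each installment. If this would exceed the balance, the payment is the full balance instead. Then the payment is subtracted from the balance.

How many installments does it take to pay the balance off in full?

Installment 1: $785.60 +$25.92 interest = $811.52; pay $240.10 → $571.42
Installment 2: $571.42 +$18.86 interest = $590.28; pay $240.10 → $350.18
Installment 3: $350.18 +$11.56 interest = $361.74; pay $240.10 → $121.64
Installment 4: $121.64 +$4.01 interest = $125.65; pay $125.65 → $0.00
Balance reaches $0.00 in installment 4.

4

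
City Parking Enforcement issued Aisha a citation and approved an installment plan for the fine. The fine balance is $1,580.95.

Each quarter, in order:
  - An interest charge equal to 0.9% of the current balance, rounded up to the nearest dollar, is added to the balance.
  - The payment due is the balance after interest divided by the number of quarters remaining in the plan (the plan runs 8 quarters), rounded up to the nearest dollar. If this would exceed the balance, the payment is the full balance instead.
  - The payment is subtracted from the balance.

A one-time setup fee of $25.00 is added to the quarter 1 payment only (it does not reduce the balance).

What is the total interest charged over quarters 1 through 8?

$69.00

Quarter 1: opening $1,580.95; interest $15.00 → $1,595.95; payment $200.00 (+ $25.00 fee); balance $1,395.95
Quarter 2: opening $1,395.95; interest $13.00 → $1,408.95; payment $202.00; balance $1,206.95
Quarter 3: opening $1,206.95; interest $11.00 → $1,217.95; payment $203.00; balance $1,014.95
Quarter 4: opening $1,014.95; interest $10.00 → $1,024.95; payment $205.00; balance $819.95
Quarter 5: opening $819.95; interest $8.00 → $827.95; payment $207.00; balance $620.95
Quarter 6: opening $620.95; interest $6.00 → $626.95; payment $209.00; balance $417.95
Quarter 7: opening $417.95; interest $4.00 → $421.95; payment $211.00; balance $210.95
Quarter 8: opening $210.95; interest $2.00 → $212.95; payment $212.95; balance $0.00
Total interest: $15.00 + $13.00 + $11.00 + $10.00 + $8.00 + $6.00 + $4.00 + $2.00 = $69.00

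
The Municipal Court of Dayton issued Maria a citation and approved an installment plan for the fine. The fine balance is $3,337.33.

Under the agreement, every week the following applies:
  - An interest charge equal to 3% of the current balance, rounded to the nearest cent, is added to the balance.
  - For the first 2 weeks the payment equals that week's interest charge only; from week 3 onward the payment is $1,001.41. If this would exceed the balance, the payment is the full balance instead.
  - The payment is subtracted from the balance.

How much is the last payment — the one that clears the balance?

# | Opening | Interest | Payment | End bal
1 | $3,337.33 | $100.12 | $100.12 | $3,337.33
2 | $3,337.33 | $100.12 | $100.12 | $3,337.33
3 | $3,337.33 | $100.12 | $1,001.41 | $2,436.04
4 | $2,436.04 | $73.08 | $1,001.41 | $1,507.71
5 | $1,507.71 | $45.23 | $1,001.41 | $551.53
6 | $551.53 | $16.55 | $568.08 | $0.00

$568.08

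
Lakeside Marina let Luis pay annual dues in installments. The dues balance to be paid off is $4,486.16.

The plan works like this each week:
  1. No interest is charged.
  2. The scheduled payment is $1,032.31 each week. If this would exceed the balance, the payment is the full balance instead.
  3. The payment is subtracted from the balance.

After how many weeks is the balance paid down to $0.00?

5

# | Opening | Payment | End bal
1 | $4,486.16 | $1,032.31 | $3,453.85
2 | $3,453.85 | $1,032.31 | $2,421.54
3 | $2,421.54 | $1,032.31 | $1,389.23
4 | $1,389.23 | $1,032.31 | $356.92
5 | $356.92 | $356.92 | $0.00
Balance reaches $0.00 in week 5.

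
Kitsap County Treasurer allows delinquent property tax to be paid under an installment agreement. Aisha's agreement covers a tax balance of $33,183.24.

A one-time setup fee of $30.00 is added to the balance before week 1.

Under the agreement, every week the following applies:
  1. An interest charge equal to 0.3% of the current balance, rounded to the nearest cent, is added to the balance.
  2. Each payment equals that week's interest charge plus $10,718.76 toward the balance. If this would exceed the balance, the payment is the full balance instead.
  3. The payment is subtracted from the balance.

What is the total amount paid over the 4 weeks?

$33,418.86

# | Opening | Interest | Payment | End bal
1 | $33,213.24 | $99.64 | $10,818.40 | $22,494.48
2 | $22,494.48 | $67.48 | $10,786.24 | $11,775.72
3 | $11,775.72 | $35.33 | $10,754.09 | $1,056.96
4 | $1,056.96 | $3.17 | $1,060.13 | $0.00
Total paid: $33,418.86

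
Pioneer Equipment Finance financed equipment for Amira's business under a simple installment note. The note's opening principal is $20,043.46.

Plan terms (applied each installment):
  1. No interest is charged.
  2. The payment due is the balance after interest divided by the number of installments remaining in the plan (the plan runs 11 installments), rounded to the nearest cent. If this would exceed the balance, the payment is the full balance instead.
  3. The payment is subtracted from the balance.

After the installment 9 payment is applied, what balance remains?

# | Opening | Payment | End bal
1 | $20,043.46 | $1,822.13 | $18,221.33
2 | $18,221.33 | $1,822.13 | $16,399.20
3 | $16,399.20 | $1,822.13 | $14,577.07
4 | $14,577.07 | $1,822.13 | $12,754.94
5 | $12,754.94 | $1,822.13 | $10,932.81
6 | $10,932.81 | $1,822.14 | $9,110.67
7 | $9,110.67 | $1,822.13 | $7,288.54
8 | $7,288.54 | $1,822.14 | $5,466.40
9 | $5,466.40 | $1,822.13 | $3,644.27

$3,644.27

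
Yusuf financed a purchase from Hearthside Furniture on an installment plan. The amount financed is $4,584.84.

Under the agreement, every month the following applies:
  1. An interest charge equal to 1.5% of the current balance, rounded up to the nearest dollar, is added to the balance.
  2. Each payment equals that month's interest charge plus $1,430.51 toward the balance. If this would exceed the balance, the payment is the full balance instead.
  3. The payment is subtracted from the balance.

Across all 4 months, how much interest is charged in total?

# | Opening | Interest | Payment | End bal
1 | $4,584.84 | $69.00 | $1,499.51 | $3,154.33
2 | $3,154.33 | $48.00 | $1,478.51 | $1,723.82
3 | $1,723.82 | $26.00 | $1,456.51 | $293.31
4 | $293.31 | $5.00 | $298.31 | $0.00
Total interest: $69.00 + $48.00 + $26.00 + $5.00 = $148.00

$148.00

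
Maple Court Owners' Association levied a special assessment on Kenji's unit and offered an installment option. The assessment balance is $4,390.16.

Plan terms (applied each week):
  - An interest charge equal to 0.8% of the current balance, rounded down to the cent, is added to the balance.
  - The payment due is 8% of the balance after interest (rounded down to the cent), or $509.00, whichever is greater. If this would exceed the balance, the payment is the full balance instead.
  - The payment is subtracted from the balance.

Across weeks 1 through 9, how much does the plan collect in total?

Week 1: $4,390.16 +$35.12 interest = $4,425.28; pay $509.00 → $3,916.28
Week 2: $3,916.28 +$31.33 interest = $3,947.61; pay $509.00 → $3,438.61
Week 3: $3,438.61 +$27.50 interest = $3,466.11; pay $509.00 → $2,957.11
Week 4: $2,957.11 +$23.65 interest = $2,980.76; pay $509.00 → $2,471.76
Week 5: $2,471.76 +$19.77 interest = $2,491.53; pay $509.00 → $1,982.53
Week 6: $1,982.53 +$15.86 interest = $1,998.39; pay $509.00 → $1,489.39
Week 7: $1,489.39 +$11.91 interest = $1,501.30; pay $509.00 → $992.30
Week 8: $992.30 +$7.93 interest = $1,000.23; pay $509.00 → $491.23
Week 9: $491.23 +$3.92 interest = $495.15; pay $495.15 → $0.00
Total paid: $4,567.15

$4,567.15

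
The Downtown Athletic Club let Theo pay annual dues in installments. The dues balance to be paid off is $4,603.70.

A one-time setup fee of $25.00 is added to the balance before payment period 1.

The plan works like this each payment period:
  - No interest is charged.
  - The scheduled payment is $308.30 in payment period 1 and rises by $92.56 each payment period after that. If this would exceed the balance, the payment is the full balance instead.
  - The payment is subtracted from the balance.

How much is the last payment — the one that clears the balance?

Payment period 1: $4,628.70 − $308.30 → $4,320.40
Payment period 2: $4,320.40 − $400.86 → $3,919.54
Payment period 3: $3,919.54 − $493.42 → $3,426.12
Payment period 4: $3,426.12 − $585.98 → $2,840.14
Payment period 5: $2,840.14 − $678.54 → $2,161.60
Payment period 6: $2,161.60 − $771.10 → $1,390.50
Payment period 7: $1,390.50 − $863.66 → $526.84
Payment period 8: $526.84 − $526.84 → $0.00

$526.84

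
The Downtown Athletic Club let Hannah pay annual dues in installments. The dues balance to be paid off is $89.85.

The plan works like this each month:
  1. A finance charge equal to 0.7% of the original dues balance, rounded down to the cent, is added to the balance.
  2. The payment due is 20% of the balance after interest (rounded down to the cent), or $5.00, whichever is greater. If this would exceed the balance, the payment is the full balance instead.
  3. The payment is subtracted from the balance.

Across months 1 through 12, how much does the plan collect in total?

$97.29

Month 1: $89.85 +$0.62 interest = $90.47; pay $18.09 → $72.38
Month 2: $72.38 +$0.62 interest = $73.00; pay $14.60 → $58.40
Month 3: $58.40 +$0.62 interest = $59.02; pay $11.80 → $47.22
Month 4: $47.22 +$0.62 interest = $47.84; pay $9.56 → $38.28
Month 5: $38.28 +$0.62 interest = $38.90; pay $7.78 → $31.12
Month 6: $31.12 +$0.62 interest = $31.74; pay $6.34 → $25.40
Month 7: $25.40 +$0.62 interest = $26.02; pay $5.20 → $20.82
Month 8: $20.82 +$0.62 interest = $21.44; pay $5.00 → $16.44
Month 9: $16.44 +$0.62 interest = $17.06; pay $5.00 → $12.06
Month 10: $12.06 +$0.62 interest = $12.68; pay $5.00 → $7.68
Month 11: $7.68 +$0.62 interest = $8.30; pay $5.00 → $3.30
Month 12: $3.30 +$0.62 interest = $3.92; pay $3.92 → $0.00
Total paid: $97.29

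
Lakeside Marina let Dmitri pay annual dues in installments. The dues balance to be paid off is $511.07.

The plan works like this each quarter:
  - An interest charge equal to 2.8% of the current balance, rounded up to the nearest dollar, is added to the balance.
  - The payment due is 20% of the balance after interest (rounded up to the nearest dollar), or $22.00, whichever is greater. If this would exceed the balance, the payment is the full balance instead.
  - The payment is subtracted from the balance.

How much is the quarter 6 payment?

Quarter 1: opening $511.07; interest $15.00 → $526.07; payment $106.00; balance $420.07
Quarter 2: opening $420.07; interest $12.00 → $432.07; payment $87.00; balance $345.07
Quarter 3: opening $345.07; interest $10.00 → $355.07; payment $72.00; balance $283.07
Quarter 4: opening $283.07; interest $8.00 → $291.07; payment $59.00; balance $232.07
Quarter 5: opening $232.07; interest $7.00 → $239.07; payment $48.00; balance $191.07
Quarter 6: opening $191.07; interest $6.00 → $197.07; payment $40.00; balance $157.07

$40.00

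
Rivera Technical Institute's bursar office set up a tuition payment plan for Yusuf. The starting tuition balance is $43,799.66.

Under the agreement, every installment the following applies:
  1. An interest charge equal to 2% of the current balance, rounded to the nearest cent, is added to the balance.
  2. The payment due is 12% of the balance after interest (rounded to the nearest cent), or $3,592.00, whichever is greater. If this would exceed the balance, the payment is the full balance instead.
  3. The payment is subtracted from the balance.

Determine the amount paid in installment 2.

Installment 1: $43,799.66 +$875.99 interest = $44,675.65; pay $5,361.08 → $39,314.57
Installment 2: $39,314.57 +$786.29 interest = $40,100.86; pay $4,812.10 → $35,288.76

$4,812.10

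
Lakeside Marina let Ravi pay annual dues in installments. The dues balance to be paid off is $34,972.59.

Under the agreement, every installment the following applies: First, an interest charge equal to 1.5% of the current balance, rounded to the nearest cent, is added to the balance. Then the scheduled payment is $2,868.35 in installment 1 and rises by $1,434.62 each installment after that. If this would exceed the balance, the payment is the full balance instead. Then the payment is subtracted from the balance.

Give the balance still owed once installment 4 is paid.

$16,690.37

Installment 1: opening $34,972.59; interest $524.59 → $35,497.18; payment $2,868.35; balance $32,628.83
Installment 2: opening $32,628.83; interest $489.43 → $33,118.26; payment $4,302.97; balance $28,815.29
Installment 3: opening $28,815.29; interest $432.23 → $29,247.52; payment $5,737.59; balance $23,509.93
Installment 4: opening $23,509.93; interest $352.65 → $23,862.58; payment $7,172.21; balance $16,690.37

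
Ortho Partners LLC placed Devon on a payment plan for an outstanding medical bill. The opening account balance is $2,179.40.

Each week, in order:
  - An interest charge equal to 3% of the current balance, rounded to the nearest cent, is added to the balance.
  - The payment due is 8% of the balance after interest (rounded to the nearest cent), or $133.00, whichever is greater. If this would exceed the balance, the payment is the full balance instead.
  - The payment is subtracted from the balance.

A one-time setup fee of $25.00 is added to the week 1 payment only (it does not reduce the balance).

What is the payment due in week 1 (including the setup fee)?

$204.58

# | Opening | Interest | Payment | Fee | End bal
1 | $2,179.40 | $65.38 | $179.58 | $25.00 | $2,065.20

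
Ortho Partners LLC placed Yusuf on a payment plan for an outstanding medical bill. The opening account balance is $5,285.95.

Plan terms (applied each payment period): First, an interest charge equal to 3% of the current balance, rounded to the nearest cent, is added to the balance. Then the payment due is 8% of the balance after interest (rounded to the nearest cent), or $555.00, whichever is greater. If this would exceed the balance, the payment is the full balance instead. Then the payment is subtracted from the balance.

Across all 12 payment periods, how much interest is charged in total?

$1,033.98

Payment period 1: opening $5,285.95; interest $158.58 → $5,444.53; payment $555.00; balance $4,889.53
Payment period 2: opening $4,889.53; interest $146.69 → $5,036.22; payment $555.00; balance $4,481.22
Payment period 3: opening $4,481.22; interest $134.44 → $4,615.66; payment $555.00; balance $4,060.66
Payment period 4: opening $4,060.66; interest $121.82 → $4,182.48; payment $555.00; balance $3,627.48
Payment period 5: opening $3,627.48; interest $108.82 → $3,736.30; payment $555.00; balance $3,181.30
Payment period 6: opening $3,181.30; interest $95.44 → $3,276.74; payment $555.00; balance $2,721.74
Payment period 7: opening $2,721.74; interest $81.65 → $2,803.39; payment $555.00; balance $2,248.39
Payment period 8: opening $2,248.39; interest $67.45 → $2,315.84; payment $555.00; balance $1,760.84
Payment period 9: opening $1,760.84; interest $52.83 → $1,813.67; payment $555.00; balance $1,258.67
Payment period 10: opening $1,258.67; interest $37.76 → $1,296.43; payment $555.00; balance $741.43
Payment period 11: opening $741.43; interest $22.24 → $763.67; payment $555.00; balance $208.67
Payment period 12: opening $208.67; interest $6.26 → $214.93; payment $214.93; balance $0.00
Total interest: $158.58 + $146.69 + $134.44 + $121.82 + $108.82 + $95.44 + $81.65 + $67.45 + $52.83 + $37.76 + $22.24 + $6.26 = $1,033.98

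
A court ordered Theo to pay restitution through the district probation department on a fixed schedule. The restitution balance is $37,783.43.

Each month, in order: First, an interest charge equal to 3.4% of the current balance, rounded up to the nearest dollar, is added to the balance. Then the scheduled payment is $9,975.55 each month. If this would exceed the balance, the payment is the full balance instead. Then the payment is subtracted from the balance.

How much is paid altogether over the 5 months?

$41,152.43

Month 1: $37,783.43 +$1,285.00 interest = $39,068.43; pay $9,975.55 → $29,092.88
Month 2: $29,092.88 +$990.00 interest = $30,082.88; pay $9,975.55 → $20,107.33
Month 3: $20,107.33 +$684.00 interest = $20,791.33; pay $9,975.55 → $10,815.78
Month 4: $10,815.78 +$368.00 interest = $11,183.78; pay $9,975.55 → $1,208.23
Month 5: $1,208.23 +$42.00 interest = $1,250.23; pay $1,250.23 → $0.00
Total paid: $41,152.43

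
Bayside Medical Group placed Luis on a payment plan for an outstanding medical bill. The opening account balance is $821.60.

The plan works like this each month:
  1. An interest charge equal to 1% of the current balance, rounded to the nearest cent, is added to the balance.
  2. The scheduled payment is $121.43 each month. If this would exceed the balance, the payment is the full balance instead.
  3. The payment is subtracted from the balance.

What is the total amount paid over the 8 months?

$854.99

Month 1: opening $821.60; interest $8.22 → $829.82; payment $121.43; balance $708.39
Month 2: opening $708.39; interest $7.08 → $715.47; payment $121.43; balance $594.04
Month 3: opening $594.04; interest $5.94 → $599.98; payment $121.43; balance $478.55
Month 4: opening $478.55; interest $4.79 → $483.34; payment $121.43; balance $361.91
Month 5: opening $361.91; interest $3.62 → $365.53; payment $121.43; balance $244.10
Month 6: opening $244.10; interest $2.44 → $246.54; payment $121.43; balance $125.11
Month 7: opening $125.11; interest $1.25 → $126.36; payment $121.43; balance $4.93
Month 8: opening $4.93; interest $0.05 → $4.98; payment $4.98; balance $0.00
Total paid: $854.99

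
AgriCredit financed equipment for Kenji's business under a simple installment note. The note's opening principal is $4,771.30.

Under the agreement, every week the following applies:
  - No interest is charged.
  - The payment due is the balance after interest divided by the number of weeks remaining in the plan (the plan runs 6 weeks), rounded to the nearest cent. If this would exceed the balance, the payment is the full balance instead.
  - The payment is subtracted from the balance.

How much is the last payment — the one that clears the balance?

$795.21

# | Opening | Payment | End bal
1 | $4,771.30 | $795.22 | $3,976.08
2 | $3,976.08 | $795.22 | $3,180.86
3 | $3,180.86 | $795.22 | $2,385.64
4 | $2,385.64 | $795.21 | $1,590.43
5 | $1,590.43 | $795.22 | $795.21
6 | $795.21 | $795.21 | $0.00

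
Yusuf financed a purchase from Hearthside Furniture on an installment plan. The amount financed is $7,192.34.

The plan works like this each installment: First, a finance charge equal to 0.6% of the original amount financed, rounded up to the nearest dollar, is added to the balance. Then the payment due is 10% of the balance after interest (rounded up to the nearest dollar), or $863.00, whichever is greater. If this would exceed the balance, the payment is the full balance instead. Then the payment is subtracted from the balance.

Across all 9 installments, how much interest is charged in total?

# | Opening | Interest | Payment | End bal
1 | $7,192.34 | $44.00 | $863.00 | $6,373.34
2 | $6,373.34 | $44.00 | $863.00 | $5,554.34
3 | $5,554.34 | $44.00 | $863.00 | $4,735.34
4 | $4,735.34 | $44.00 | $863.00 | $3,916.34
5 | $3,916.34 | $44.00 | $863.00 | $3,097.34
6 | $3,097.34 | $44.00 | $863.00 | $2,278.34
7 | $2,278.34 | $44.00 | $863.00 | $1,459.34
8 | $1,459.34 | $44.00 | $863.00 | $640.34
9 | $640.34 | $44.00 | $684.34 | $0.00
Total interest: $44.00 + $44.00 + $44.00 + $44.00 + $44.00 + $44.00 + $44.00 + $44.00 + $44.00 = $396.00

$396.00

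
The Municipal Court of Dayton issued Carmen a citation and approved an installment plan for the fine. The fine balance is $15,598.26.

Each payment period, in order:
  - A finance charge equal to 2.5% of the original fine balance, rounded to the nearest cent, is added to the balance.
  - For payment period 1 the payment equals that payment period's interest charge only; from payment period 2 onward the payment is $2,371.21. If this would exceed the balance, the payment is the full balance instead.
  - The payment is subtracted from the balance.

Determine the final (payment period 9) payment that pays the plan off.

Payment period 1: opening $15,598.26; interest $389.96 → $15,988.22; payment $389.96; balance $15,598.26
Payment period 2: opening $15,598.26; interest $389.96 → $15,988.22; payment $2,371.21; balance $13,617.01
Payment period 3: opening $13,617.01; interest $389.96 → $14,006.97; payment $2,371.21; balance $11,635.76
Payment period 4: opening $11,635.76; interest $389.96 → $12,025.72; payment $2,371.21; balance $9,654.51
Payment period 5: opening $9,654.51; interest $389.96 → $10,044.47; payment $2,371.21; balance $7,673.26
Payment period 6: opening $7,673.26; interest $389.96 → $8,063.22; payment $2,371.21; balance $5,692.01
Payment period 7: opening $5,692.01; interest $389.96 → $6,081.97; payment $2,371.21; balance $3,710.76
Payment period 8: opening $3,710.76; interest $389.96 → $4,100.72; payment $2,371.21; balance $1,729.51
Payment period 9: opening $1,729.51; interest $389.96 → $2,119.47; payment $2,119.47; balance $0.00

$2,119.47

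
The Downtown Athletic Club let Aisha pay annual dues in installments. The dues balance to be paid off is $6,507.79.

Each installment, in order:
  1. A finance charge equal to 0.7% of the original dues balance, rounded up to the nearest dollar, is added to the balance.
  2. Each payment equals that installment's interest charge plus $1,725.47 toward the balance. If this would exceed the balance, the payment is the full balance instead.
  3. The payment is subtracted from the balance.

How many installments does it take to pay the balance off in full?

Installment 1: opening $6,507.79; interest $46.00 → $6,553.79; payment $1,771.47; balance $4,782.32
Installment 2: opening $4,782.32; interest $46.00 → $4,828.32; payment $1,771.47; balance $3,056.85
Installment 3: opening $3,056.85; interest $46.00 → $3,102.85; payment $1,771.47; balance $1,331.38
Installment 4: opening $1,331.38; interest $46.00 → $1,377.38; payment $1,377.38; balance $0.00
Balance reaches $0.00 in installment 4.

4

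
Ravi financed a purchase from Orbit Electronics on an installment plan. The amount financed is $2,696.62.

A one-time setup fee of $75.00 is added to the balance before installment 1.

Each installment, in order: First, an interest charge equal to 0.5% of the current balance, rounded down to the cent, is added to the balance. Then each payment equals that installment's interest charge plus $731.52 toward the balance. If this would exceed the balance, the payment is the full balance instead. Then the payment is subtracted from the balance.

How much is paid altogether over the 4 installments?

Installment 1: $2,771.62 +$13.85 interest = $2,785.47; pay $745.37 → $2,040.10
Installment 2: $2,040.10 +$10.20 interest = $2,050.30; pay $741.72 → $1,308.58
Installment 3: $1,308.58 +$6.54 interest = $1,315.12; pay $738.06 → $577.06
Installment 4: $577.06 +$2.88 interest = $579.94; pay $579.94 → $0.00
Total paid: $2,805.09

$2,805.09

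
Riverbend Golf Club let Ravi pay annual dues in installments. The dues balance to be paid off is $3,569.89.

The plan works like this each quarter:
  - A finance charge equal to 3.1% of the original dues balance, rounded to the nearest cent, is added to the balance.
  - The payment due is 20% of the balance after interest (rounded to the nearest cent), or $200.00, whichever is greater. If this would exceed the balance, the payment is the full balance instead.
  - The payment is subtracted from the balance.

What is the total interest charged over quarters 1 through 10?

$1,106.70

Quarter 1: $3,569.89 +$110.67 interest = $3,680.56; pay $736.11 → $2,944.45
Quarter 2: $2,944.45 +$110.67 interest = $3,055.12; pay $611.02 → $2,444.10
Quarter 3: $2,444.10 +$110.67 interest = $2,554.77; pay $510.95 → $2,043.82
Quarter 4: $2,043.82 +$110.67 interest = $2,154.49; pay $430.90 → $1,723.59
Quarter 5: $1,723.59 +$110.67 interest = $1,834.26; pay $366.85 → $1,467.41
Quarter 6: $1,467.41 +$110.67 interest = $1,578.08; pay $315.62 → $1,262.46
Quarter 7: $1,262.46 +$110.67 interest = $1,373.13; pay $274.63 → $1,098.50
Quarter 8: $1,098.50 +$110.67 interest = $1,209.17; pay $241.83 → $967.34
Quarter 9: $967.34 +$110.67 interest = $1,078.01; pay $215.60 → $862.41
Quarter 10: $862.41 +$110.67 interest = $973.08; pay $200.00 → $773.08
Total interest: $110.67 + $110.67 + $110.67 + $110.67 + $110.67 + $110.67 + $110.67 + $110.67 + $110.67 + $110.67 = $1,106.70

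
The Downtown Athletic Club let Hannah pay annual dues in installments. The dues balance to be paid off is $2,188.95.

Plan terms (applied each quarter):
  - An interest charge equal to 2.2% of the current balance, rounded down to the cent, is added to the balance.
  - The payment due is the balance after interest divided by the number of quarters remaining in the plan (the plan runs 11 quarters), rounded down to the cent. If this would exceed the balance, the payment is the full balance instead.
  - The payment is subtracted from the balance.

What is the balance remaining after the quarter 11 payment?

# | Opening | Interest | Payment | End bal
1 | $2,188.95 | $48.15 | $203.37 | $2,033.73
2 | $2,033.73 | $44.74 | $207.84 | $1,870.63
3 | $1,870.63 | $41.15 | $212.42 | $1,699.36
4 | $1,699.36 | $37.38 | $217.09 | $1,519.65
5 | $1,519.65 | $33.43 | $221.86 | $1,331.22
6 | $1,331.22 | $29.28 | $226.75 | $1,133.75
7 | $1,133.75 | $24.94 | $231.73 | $926.96
8 | $926.96 | $20.39 | $236.83 | $710.52
9 | $710.52 | $15.63 | $242.05 | $484.10
10 | $484.10 | $10.65 | $247.37 | $247.38
11 | $247.38 | $5.44 | $252.82 | $0.00

$0.00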